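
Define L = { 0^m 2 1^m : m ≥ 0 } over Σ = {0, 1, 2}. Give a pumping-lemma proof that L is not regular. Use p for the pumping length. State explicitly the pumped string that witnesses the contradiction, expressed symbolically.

0^{p+k} 2 1^p

Assume L is regular; let p be its pumping constant.
Take w = 0^p 2 1^p ∈ L with |w| = 2p+1 ≥ p.
By the pumping lemma, w = xyz with |xy| ≤ p and |y| ≥ 1.
Since the first p symbols of w are all 0's and |xy| ≤ p, y lies entirely in the leading 0-block: y = 0^k for some k with 1 ≤ k ≤ p.
Pump with i = 2: xy^2z = 0^{p+k} 2 1^p, which would require p+k = p. But k ≥ 1, so xy^2z ∉ L.
This contradicts the pumping lemma, so L is not regular.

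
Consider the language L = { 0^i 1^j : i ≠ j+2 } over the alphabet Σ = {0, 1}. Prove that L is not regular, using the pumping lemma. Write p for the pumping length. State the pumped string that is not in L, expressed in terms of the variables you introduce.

0^{p+p!} 1^{p+p!-2}

Toward a contradiction, assume L is regular with pumping length p.
Choose w = 0^p 1^{p+p!-2}. Since p ≠ (p+p!-2)+2 = p+p!, w ∈ L; and |w| ≥ p.
By the pumping lemma, w = xyz with |xy| ≤ p and |y| ≥ 1.
The first p characters of w are 0's, so xy (and hence y) consists only of 0's. Write y = 0^k, 1 ≤ k ≤ p.
Since 1 ≤ k ≤ p, k divides p!; set t = 1 + p!/k. Then xy^t z has p + (p!/k)·k = p + p! copies of 0. Now the 0-count is p+p! and (1-count)+2 = (p+p!-2)+2 = p+p!, so i ≠ j+2 fails. So xy^t z = 0^{p+p!} 1^{p+p!-2} ∉ L.
Contradiction. Therefore L is not regular.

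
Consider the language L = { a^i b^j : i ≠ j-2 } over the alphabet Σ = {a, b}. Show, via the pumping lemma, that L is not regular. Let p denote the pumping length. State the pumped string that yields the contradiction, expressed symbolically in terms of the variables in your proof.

a^{p+p!} b^{p+p!+2}

Assume L is regular. Let p be the pumping length given by the pumping lemma.
Choose w = a^p b^{p+p!+2}. Since p ≠ (p+p!+2)-2 = p+p!, w ∈ L; and |w| ≥ p.
By the pumping lemma, w = xyz with |xy| ≤ p and |y| ≥ 1.
The first p characters of w are a's, so xy (and hence y) consists only of a's. Write y = a^k, 1 ≤ k ≤ p.
Since 1 ≤ k ≤ p, k divides p!; set t = 1 + p!/k. Then xy^t z has p + (p!/k)·k = p + p! copies of a. Now the a-count is p+p! and (b-count)-2 = (p+p!+2)-2 = p+p!, so i ≠ j-2 fails. So xy^t z = a^{p+p!} b^{p+p!+2} ∉ L.
Contradiction. Therefore L is not regular.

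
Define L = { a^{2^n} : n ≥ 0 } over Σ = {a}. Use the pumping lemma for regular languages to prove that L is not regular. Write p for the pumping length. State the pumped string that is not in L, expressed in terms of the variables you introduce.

a^{2^p+k}

Assume L is regular; let p be its pumping constant.
Take w = a^{2^p} ∈ L with |w| = 2^p ≥ p.
Write w = xyz as guaranteed by the lemma, with |xy| ≤ p and |y| > 0.
Then y = a^k for some k with 1 ≤ k ≤ p.
Pump with i = 2: xy^2z = a^{2^p+k}. Since 1 ≤ k ≤ p < 2^p, we have 2^p < 2^p+k < 2^{p+1}, so 2^p+k is not a power of 2. So xy^2z ∉ L.
Contradiction. Therefore L is not regular.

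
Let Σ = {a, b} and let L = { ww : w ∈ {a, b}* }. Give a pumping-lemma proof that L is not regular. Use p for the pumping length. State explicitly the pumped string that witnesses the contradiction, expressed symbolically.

a^{p+k} b^p a^p b^p

Assume L is regular. Let p be the pumping length given by the pumping lemma.
Take w = a^p b^p a^p b^p = uu where u = a^pb^p; then w ∈ L and |w| = 4p ≥ p.
Write w = xyz as guaranteed by the lemma, with |xy| ≤ p and |y| ≥ 1.
Because |xy| ≤ p and w begins with p copies of a, we have y = a^k with 1 ≤ k ≤ p.
Pump with i = 2: xy^2z = a^{p+k} b^p a^p b^p, of length 4p+k. Suppose this equals vv. The string starts with a and ends with b, so v does too; thus the boundary between the two copies of v is a b→a transition. There is exactly one such transition, at position 2p+k, so |v| = 2p+k and |vv| = 4p+2k ≠ 4p+k since k ≥ 1. So xy^2z ∉ L.
This is a contradiction; hence L is not regular.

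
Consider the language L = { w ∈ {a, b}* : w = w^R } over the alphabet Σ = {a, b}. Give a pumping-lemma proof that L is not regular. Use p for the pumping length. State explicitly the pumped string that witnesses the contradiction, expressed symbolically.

a^{p+k} b a^p

Assume L is regular. Let p be the pumping length given by the pumping lemma.
Take w = a^p b a^p, a palindrome of length 2p+1 ≥ p.
The pumping lemma gives a decomposition w = xyz where |xy| ≤ p and |y| ≥ 1.
The first p characters of w are a's, so xy (and hence y) consists only of a's. Write y = a^k, 1 ≤ k ≤ p.
Pump with i = 2: xy^2z = a^{p+k} b a^p. Its reverse is a^p b a^{p+k}, which differs from xy^2z since k ≥ 1. So xy^2z is not a palindrome and xy^2z ∉ L.
This contradicts the pumping lemma, so L is not regular.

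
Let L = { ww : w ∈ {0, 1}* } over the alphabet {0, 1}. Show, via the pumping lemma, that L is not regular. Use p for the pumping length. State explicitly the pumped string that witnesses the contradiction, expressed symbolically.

Toward a contradiction, assume L is regular with pumping length p.
Take w = 0^p 1^p 0^p 1^p = uu where u = 0^p1^p; then w ∈ L and |w| = 4p ≥ p.
The pumping lemma gives a decomposition w = xyz where |xy| ≤ p and |y| ≥ 1.
The first p characters of w are 0's, so xy (and hence y) consists only of 0's. Write y = 0^k, 1 ≤ k ≤ p.
Pump with i = 2: xy^2z = 0^{p+k} 1^p 0^p 1^p, of length 4p+k. Suppose this equals vv. The string starts with 0 and ends with 1, so v does too; thus the boundary between the two copies of v is a 1→0 transition. There is exactly one such transition, at position 2p+k, so |v| = 2p+k and |vv| = 4p+2k ≠ 4p+k since k ≥ 1. So xy^2z ∉ L.
This is a contradiction; hence L is not regular.

0^{p+k} 1^p 0^p 1^p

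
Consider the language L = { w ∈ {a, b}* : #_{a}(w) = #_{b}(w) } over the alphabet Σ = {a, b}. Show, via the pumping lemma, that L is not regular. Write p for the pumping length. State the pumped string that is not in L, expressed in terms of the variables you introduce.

Assume L is regular; let p be its pumping constant.
Choose w = a^p b^p ∈ L with |w| = 2p ≥ p.
Write w = xyz as guaranteed by the lemma, with |xy| ≤ p and |y| > 0.
The first p characters of w are a's, so xy (and hence y) consists only of a's. Write y = a^k, 1 ≤ k ≤ p.
Pump with i = 2: xy^2z = a^{p+k} b^p has p+k occurrences of a but only p of b. Since k ≥ 1 the counts differ, so xy^2z ∉ L.
Contradiction. Therefore L is not regular.

a^{p+k} b^p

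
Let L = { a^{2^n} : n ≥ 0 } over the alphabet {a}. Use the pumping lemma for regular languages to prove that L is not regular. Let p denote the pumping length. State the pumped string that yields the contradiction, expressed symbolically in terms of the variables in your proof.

a^{2^p+k}

Toward a contradiction, assume L is regular with pumping length p.
Take w = a^{2^p} ∈ L with |w| = 2^p ≥ p.
The pumping lemma gives a decomposition w = xyz where |xy| ≤ p and y is nonempty.
Then y = a^k for some k with 1 ≤ k ≤ p.
Pump with i = 2: xy^2z = a^{2^p+k}. Since 1 ≤ k ≤ p < 2^p, we have 2^p < 2^p+k < 2^{p+1}, so 2^p+k is not a power of 2. So xy^2z ∉ L.
This contradicts the pumping lemma, so L is not regular.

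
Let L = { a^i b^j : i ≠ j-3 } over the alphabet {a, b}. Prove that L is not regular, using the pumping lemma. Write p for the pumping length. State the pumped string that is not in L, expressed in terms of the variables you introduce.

Suppose for contradiction that L is regular, and let p be the pumping length.
Choose w = a^p b^{p+p!+3}. Since p ≠ (p+p!+3)-3 = p+p!, w ∈ L; and |w| ≥ p.
The pumping lemma gives a decomposition w = xyz where |xy| ≤ p and |y| > 0.
Because |xy| ≤ p and w begins with p copies of a, we have y = a^k with 1 ≤ k ≤ p.
Since 1 ≤ k ≤ p, k divides p!; set t = 1 + p!/k. Then xy^t z has p + (p!/k)·k = p + p! copies of a. Now the a-count is p+p! and (b-count)-3 = (p+p!+3)-3 = p+p!, so i ≠ j-3 fails. So xy^t z = a^{p+p!} b^{p+p!+3} ∉ L.
Contradiction. Therefore L is not regular.

a^{p+p!} b^{p+p!+3}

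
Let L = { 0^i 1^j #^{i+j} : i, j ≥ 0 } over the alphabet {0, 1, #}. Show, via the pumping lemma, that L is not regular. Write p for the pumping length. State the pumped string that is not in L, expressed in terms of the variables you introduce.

0^{p+k} 1^p #^{2p}

Suppose for contradiction that L is regular, and let p be the pumping length.
Take w = 0^p 1^p #^{2p} ∈ L (with i=j=p, i+j=2p), |w| = 4p ≥ p.
By the pumping lemma, w = xyz with |xy| ≤ p and |y| > 0.
Since the first p symbols of w are all 0's and |xy| ≤ p, y lies entirely in the leading 0-block: y = 0^k for some k with 1 ≤ k ≤ p.
Consider xy^2z = 0^{p+k} 1^p #^{2p}. Now the 0- and 1-counts sum to 2p+k, but the #-count is 2p ≠ 2p+k. So xy^2z ∉ L.
This contradicts the pumping lemma, so L is not regular.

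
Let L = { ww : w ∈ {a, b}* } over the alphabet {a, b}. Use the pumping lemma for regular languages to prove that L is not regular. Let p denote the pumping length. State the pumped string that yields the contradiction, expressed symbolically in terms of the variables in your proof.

a^{p+k} b^p a^p b^p

Suppose for contradiction that L is regular, and let p be the pumping length.
Take w = a^p b^p a^p b^p = uu where u = a^pb^p; then w ∈ L and |w| = 4p ≥ p.
By the pumping lemma, w = xyz with |xy| ≤ p and y is nonempty.
Because |xy| ≤ p and w begins with p copies of a, we have y = a^k with 1 ≤ k ≤ p.
Pump with i = 2: xy^2z = a^{p+k} b^p a^p b^p, of length 4p+k. Suppose this equals vv. The string starts with a and ends with b, so v does too; thus the boundary between the two copies of v is a b→a transition. There is exactly one such transition, at position 2p+k, so |v| = 2p+k and |vv| = 4p+2k ≠ 4p+k since k ≥ 1. So xy^2z ∉ L.
This contradicts the pumping lemma, so L is not regular.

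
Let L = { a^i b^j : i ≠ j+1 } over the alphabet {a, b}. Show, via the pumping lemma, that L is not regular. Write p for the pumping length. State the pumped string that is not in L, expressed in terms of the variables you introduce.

a^{p+p!} b^{p+p!-1}

Toward a contradiction, assume L is regular with pumping length p.
Choose w = a^p b^{p+p!-1}. Since p ≠ (p+p!-1)+1 = p+p!, w ∈ L; and |w| ≥ p.
By the pumping lemma, w = xyz with |xy| ≤ p and |y| ≥ 1.
The first p characters of w are a's, so xy (and hence y) consists only of a's. Write y = a^k, 1 ≤ k ≤ p.
Since 1 ≤ k ≤ p, k divides p!; set t = 1 + p!/k. Then xy^t z has p + (p!/k)·k = p + p! copies of a. Now the a-count is p+p! and (b-count)+1 = (p+p!-1)+1 = p+p!, so i ≠ j+1 fails. So xy^t z = a^{p+p!} b^{p+p!-1} ∉ L.
This is a contradiction; hence L is not regular.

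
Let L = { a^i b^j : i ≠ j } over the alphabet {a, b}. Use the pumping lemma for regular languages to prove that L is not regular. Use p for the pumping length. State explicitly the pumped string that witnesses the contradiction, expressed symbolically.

Assume L is regular. Let p be the pumping length given by the pumping lemma.
Choose w = a^p b^{p+p!}. Since p ≠ p+p!, w ∈ L; and |w| ≥ p.
By the pumping lemma, w = xyz with |xy| ≤ p and y is nonempty.
Because |xy| ≤ p and w begins with p copies of a, we have y = a^k with 1 ≤ k ≤ p.
Since 1 ≤ k ≤ p, k divides p!; set t = 1 + p!/k. Then xy^t z has p + (p!/k)·k = p + p! copies of a. Now the a-count equals the b-count, so i ≠ j fails. So xy^t z = a^{p+p!} b^{p+p!} ∉ L.
Contradiction. Therefore L is not regular.

a^{p+p!} b^{p+p!}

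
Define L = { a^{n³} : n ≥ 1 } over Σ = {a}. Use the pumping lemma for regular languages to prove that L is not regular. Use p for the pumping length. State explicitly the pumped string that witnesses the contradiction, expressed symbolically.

Assume L is regular; let p be its pumping constant.
Take w = a^{p³} ∈ L with |w| = p³ ≥ p.
The pumping lemma gives a decomposition w = xyz where |xy| ≤ p and |y| ≥ 1.
Then y = a^k for some k with 1 ≤ k ≤ p.
Pump with i = 2: xy^2z = a^{p³+k}. Since 1 ≤ k ≤ p, p³ < p³+k ≤ p³+p < p³+3p²+3p+1 = (p+1)³, so p³+k is not a perfect cube. So xy^2z ∉ L.
Contradiction. Therefore L is not regular.

a^{p³+k}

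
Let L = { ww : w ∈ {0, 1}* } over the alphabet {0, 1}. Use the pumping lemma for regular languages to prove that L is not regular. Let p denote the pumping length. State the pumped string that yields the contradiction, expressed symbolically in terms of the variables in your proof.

Suppose for contradiction that L is regular, and let p be the pumping length.
Take w = 0^p 1^p 0^p 1^p = uu where u = 0^p1^p; then w ∈ L and |w| = 4p ≥ p.
Write w = xyz as guaranteed by the lemma, with |xy| ≤ p and y is nonempty.
Because |xy| ≤ p and w begins with p copies of 0, we have y = 0^k with 1 ≤ k ≤ p.
Pump with i = 2: xy^2z = 0^{p+k} 1^p 0^p 1^p, of length 4p+k. Suppose this equals vv. The string starts with 0 and ends with 1, so v does too; thus the boundary between the two copies of v is a 1→0 transition. There is exactly one such transition, at position 2p+k, so |v| = 2p+k and |vv| = 4p+2k ≠ 4p+k since k ≥ 1. So xy^2z ∉ L.
This contradicts the pumping lemma, so L is not regular.

0^{p+k} 1^p 0^p 1^p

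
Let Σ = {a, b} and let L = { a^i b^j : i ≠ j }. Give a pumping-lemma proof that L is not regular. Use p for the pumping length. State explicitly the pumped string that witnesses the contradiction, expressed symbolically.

Assume L is regular; let p be its pumping constant.
Choose w = a^p b^{p+p!}. Since p ≠ p+p!, w ∈ L; and |w| ≥ p.
Write w = xyz as guaranteed by the lemma, with |xy| ≤ p and |y| ≥ 1.
The first p characters of w are a's, so xy (and hence y) consists only of a's. Write y = a^k, 1 ≤ k ≤ p.
Since 1 ≤ k ≤ p, k divides p!; set t = 1 + p!/k. Then xy^t z has p + (p!/k)·k = p + p! copies of a. Now the a-count equals the b-count, so i ≠ j fails. So xy^t z = a^{p+p!} b^{p+p!} ∉ L.
This is a contradiction; hence L is not regular.

a^{p+p!} b^{p+p!}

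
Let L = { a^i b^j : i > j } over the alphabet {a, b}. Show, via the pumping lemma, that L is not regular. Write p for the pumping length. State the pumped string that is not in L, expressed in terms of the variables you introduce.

Assume L is regular. Let p be the pumping length given by the pumping lemma.
Choose w = a^{p+1} b^p ∈ L, with |w| = 2p+1 ≥ p.
By the pumping lemma, w = xyz with |xy| ≤ p and y is nonempty.
Since the first p symbols of w are all a's and |xy| ≤ p, y lies entirely in the leading a-block: y = a^k for some k with 1 ≤ k ≤ p.
Consider xy^0z = xz = a^{p+1-k} b^p. Since k ≥ 1, the a-count p+1-k is at most p, so i > j fails; thus xz ∉ L.
Contradiction. Therefore L is not regular.

a^{p+1-k} b^p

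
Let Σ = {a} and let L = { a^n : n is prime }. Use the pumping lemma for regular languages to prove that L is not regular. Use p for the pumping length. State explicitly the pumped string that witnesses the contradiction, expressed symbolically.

Toward a contradiction, assume L is regular with pumping length p.
Let q be a prime with q ≥ p+2 (infinitely many primes exist), and take w = a^q ∈ L with |w| = q ≥ p.
Write w = xyz as guaranteed by the lemma, with |xy| ≤ p and |y| > 0.
Then y = a^k for some k with 1 ≤ k ≤ p.
Since 1 ≤ k ≤ p, |xz| = q-k. Pump with i = q+1: |xy^{q+1}z| = (q-k)+(q+1)k = q+qk = q(1+k), which is composite (both factors ≥ 2). So xy^{q+1}z = a^{q(1+k)} ∉ L.
This contradicts the pumping lemma, so L is not regular.

a^{q(1+k)}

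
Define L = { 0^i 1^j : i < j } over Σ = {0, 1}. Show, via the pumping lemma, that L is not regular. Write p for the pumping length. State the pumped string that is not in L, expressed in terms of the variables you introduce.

0^{p+k} 1^{p+1}

Toward a contradiction, assume L is regular with pumping length p.
Choose w = 0^p 1^{p+1} ∈ L, with |w| = 2p+1 ≥ p.
The pumping lemma gives a decomposition w = xyz where |xy| ≤ p and y is nonempty.
Because |xy| ≤ p and w begins with p copies of 0, we have y = 0^k with 1 ≤ k ≤ p.
Consider xy^2z = 0^{p+k} 1^{p+1}. Since k ≥ 1, the 0-count p+k is at least p+1, so i < j fails; thus xy^2z ∉ L.
This is a contradiction; hence L is not regular.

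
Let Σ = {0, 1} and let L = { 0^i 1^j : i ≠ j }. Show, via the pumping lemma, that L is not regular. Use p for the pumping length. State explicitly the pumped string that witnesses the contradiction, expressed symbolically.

Assume L is regular. Let p be the pumping length given by the pumping lemma.
Choose w = 0^p 1^{p+p!}. Since p ≠ p+p!, w ∈ L; and |w| ≥ p.
The pumping lemma gives a decomposition w = xyz where |xy| ≤ p and y is nonempty.
Because |xy| ≤ p and w begins with p copies of 0, we have y = 0^k with 1 ≤ k ≤ p.
Since 1 ≤ k ≤ p, k divides p!; set t = 1 + p!/k. Then xy^t z has p + (p!/k)·k = p + p! copies of 0. Now the 0-count equals the 1-count, so i ≠ j fails. So xy^t z = 0^{p+p!} 1^{p+p!} ∉ L.
This contradicts the pumping lemma, so L is not regular.

0^{p+p!} 1^{p+p!}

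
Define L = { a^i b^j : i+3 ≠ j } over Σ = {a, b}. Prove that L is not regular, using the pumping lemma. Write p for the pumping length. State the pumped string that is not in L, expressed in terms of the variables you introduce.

Assume L is regular; let p be its pumping constant.
Choose w = a^p b^{p+p!+3}. Since p ≠ (p+p!+3)-3 = p+p!, w ∈ L; and |w| ≥ p.
By the pumping lemma, w = xyz with |xy| ≤ p and |y| ≥ 1.
Since the first p symbols of w are all a's and |xy| ≤ p, y lies entirely in the leading a-block: y = a^k for some k with 1 ≤ k ≤ p.
Since 1 ≤ k ≤ p, k divides p!; set t = 1 + p!/k. Then xy^t z has p + (p!/k)·k = p + p! copies of a. Now the a-count is p+p! and (b-count)-3 = (p+p!+3)-3 = p+p!, so i+3 ≠ j fails. So xy^t z = a^{p+p!} b^{p+p!+3} ∉ L.
This contradicts the pumping lemma, so L is not regular.

a^{p+p!} b^{p+p!+3}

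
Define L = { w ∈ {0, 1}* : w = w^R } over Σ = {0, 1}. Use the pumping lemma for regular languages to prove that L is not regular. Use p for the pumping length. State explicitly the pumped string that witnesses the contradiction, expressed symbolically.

Suppose for contradiction that L is regular, and let p be the pumping length.
Take w = 0^p 1 0^p, a palindrome of length 2p+1 ≥ p.
Write w = xyz as guaranteed by the lemma, with |xy| ≤ p and |y| ≥ 1.
Since the first p symbols of w are all 0's and |xy| ≤ p, y lies entirely in the leading 0-block: y = 0^k for some k with 1 ≤ k ≤ p.
Pump with i = 2: xy^2z = 0^{p+k} 1 0^p. Its reverse is 0^p 1 0^{p+k}, which differs from xy^2z since k ≥ 1. So xy^2z is not a palindrome and xy^2z ∉ L.
This contradicts the pumping lemma, so L is not regular.

0^{p+k} 1 0^p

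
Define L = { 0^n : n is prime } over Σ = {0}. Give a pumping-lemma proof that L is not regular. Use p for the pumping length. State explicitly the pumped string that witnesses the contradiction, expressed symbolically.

0^{q(1+k)}

Assume L is regular; let p be its pumping constant.
Let q be a prime with q ≥ p+2 (infinitely many primes exist), and take w = 0^q ∈ L with |w| = q ≥ p.
By the pumping lemma, w = xyz with |xy| ≤ p and y is nonempty.
Then y = 0^k for some k with 1 ≤ k ≤ p.
Since 1 ≤ k ≤ p, |xz| = q-k. Pump with i = q+1: |xy^{q+1}z| = (q-k)+(q+1)k = q+qk = q(1+k), which is composite (both factors ≥ 2). So xy^{q+1}z = 0^{q(1+k)} ∉ L.
Contradiction. Therefore L is not regular.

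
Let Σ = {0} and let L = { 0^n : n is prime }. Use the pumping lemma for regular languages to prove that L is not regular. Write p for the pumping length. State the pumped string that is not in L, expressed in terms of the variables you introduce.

0^{q(1+k)}

Suppose for contradiction that L is regular, and let p be the pumping length.
Let q be a prime with q ≥ p+2 (infinitely many primes exist), and take w = 0^q ∈ L with |w| = q ≥ p.
The pumping lemma gives a decomposition w = xyz where |xy| ≤ p and y is nonempty.
Then y = 0^k for some k with 1 ≤ k ≤ p.
Since 1 ≤ k ≤ p, |xz| = q-k. Pump with i = q+1: |xy^{q+1}z| = (q-k)+(q+1)k = q+qk = q(1+k), which is composite (both factors ≥ 2). So xy^{q+1}z = 0^{q(1+k)} ∉ L.
This is a contradiction; hence L is not regular.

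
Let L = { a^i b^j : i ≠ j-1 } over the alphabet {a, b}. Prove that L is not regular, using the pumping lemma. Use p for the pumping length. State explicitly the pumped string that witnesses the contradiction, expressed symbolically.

Suppose for contradiction that L is regular, and let p be the pumping length.
Choose w = a^p b^{p+p!+1}. Since p ≠ (p+p!+1)-1 = p+p!, w ∈ L; and |w| ≥ p.
By the pumping lemma, w = xyz with |xy| ≤ p and y is nonempty.
The first p characters of w are a's, so xy (and hence y) consists only of a's. Write y = a^k, 1 ≤ k ≤ p.
Since 1 ≤ k ≤ p, k divides p!; set t = 1 + p!/k. Then xy^t z has p + (p!/k)·k = p + p! copies of a. Now the a-count is p+p! and (b-count)-1 = (p+p!+1)-1 = p+p!, so i ≠ j-1 fails. So xy^t z = a^{p+p!} b^{p+p!+1} ∉ L.
This is a contradiction; hence L is not regular.

a^{p+p!} b^{p+p!+1}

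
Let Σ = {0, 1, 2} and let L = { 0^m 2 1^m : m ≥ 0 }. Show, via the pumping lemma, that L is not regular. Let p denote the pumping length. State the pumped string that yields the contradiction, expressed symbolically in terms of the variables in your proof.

Assume L is regular. Let p be the pumping length given by the pumping lemma.
Take w = 0^p 2 1^p ∈ L with |w| = 2p+1 ≥ p.
By the pumping lemma, w = xyz with |xy| ≤ p and |y| ≥ 1.
The first p characters of w are 0's, so xy (and hence y) consists only of 0's. Write y = 0^k, 1 ≤ k ≤ p.
Pump with i = 2: xy^2z = 0^{p+k} 2 1^p, which would require p+k = p. But k ≥ 1, so xy^2z ∉ L.
This is a contradiction; hence L is not regular.

0^{p+k} 2 1^p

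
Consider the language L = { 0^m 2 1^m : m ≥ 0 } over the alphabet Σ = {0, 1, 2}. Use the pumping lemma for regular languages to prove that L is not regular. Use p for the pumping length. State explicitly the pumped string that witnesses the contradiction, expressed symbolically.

0^{p+k} 2 1^p

Assume L is regular. Let p be the pumping length given by the pumping lemma.
Take w = 0^p 2 1^p ∈ L with |w| = 2p+1 ≥ p.
The pumping lemma gives a decomposition w = xyz where |xy| ≤ p and |y| > 0.
Because |xy| ≤ p and w begins with p copies of 0, we have y = 0^k with 1 ≤ k ≤ p.
Pump with i = 2: xy^2z = 0^{p+k} 2 1^p, which would require p+k = p. But k ≥ 1, so xy^2z ∉ L.
This contradicts the pumping lemma, so L is not regular.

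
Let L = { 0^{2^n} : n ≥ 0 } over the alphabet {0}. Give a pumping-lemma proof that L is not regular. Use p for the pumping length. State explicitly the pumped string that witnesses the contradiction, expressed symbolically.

Assume L is regular; let p be its pumping constant.
Take w = 0^{2^p} ∈ L with |w| = 2^p ≥ p.
Write w = xyz as guaranteed by the lemma, with |xy| ≤ p and |y| > 0.
Then y = 0^k for some k with 1 ≤ k ≤ p.
Pump with i = 2: xy^2z = 0^{2^p+k}. Since 1 ≤ k ≤ p < 2^p, we have 2^p < 2^p+k < 2^{p+1}, so 2^p+k is not a power of 2. So xy^2z ∉ L.
This contradicts the pumping lemma, so L is not regular.

0^{2^p+k}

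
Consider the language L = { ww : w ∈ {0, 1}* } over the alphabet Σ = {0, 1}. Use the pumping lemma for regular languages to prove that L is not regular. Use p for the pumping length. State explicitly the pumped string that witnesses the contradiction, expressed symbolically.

Assume L is regular. Let p be the pumping length given by the pumping lemma.
Take w = 0^p 1^p 0^p 1^p = uu where u = 0^p1^p; then w ∈ L and |w| = 4p ≥ p.
Write w = xyz as guaranteed by the lemma, with |xy| ≤ p and |y| > 0.
Since the first p symbols of w are all 0's and |xy| ≤ p, y lies entirely in the leading 0-block: y = 0^k for some k with 1 ≤ k ≤ p.
Pump with i = 2: xy^2z = 0^{p+k} 1^p 0^p 1^p, of length 4p+k. Suppose this equals vv. The string starts with 0 and ends with 1, so v does too; thus the boundary between the two copies of v is a 1→0 transition. There is exactly one such transition, at position 2p+k, so |v| = 2p+k and |vv| = 4p+2k ≠ 4p+k since k ≥ 1. So xy^2z ∉ L.
This contradicts the pumping lemma, so L is not regular.

0^{p+k} 1^p 0^p 1^p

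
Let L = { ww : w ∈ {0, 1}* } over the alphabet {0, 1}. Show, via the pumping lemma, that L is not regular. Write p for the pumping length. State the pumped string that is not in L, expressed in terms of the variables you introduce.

0^{p+k} 1^p 0^p 1^p

Assume L is regular. Let p be the pumping length given by the pumping lemma.
Take w = 0^p 1^p 0^p 1^p = uu where u = 0^p1^p; then w ∈ L and |w| = 4p ≥ p.
The pumping lemma gives a decomposition w = xyz where |xy| ≤ p and y is nonempty.
The first p characters of w are 0's, so xy (and hence y) consists only of 0's. Write y = 0^k, 1 ≤ k ≤ p.
Pump with i = 2: xy^2z = 0^{p+k} 1^p 0^p 1^p, of length 4p+k. Suppose this equals vv. The string starts with 0 and ends with 1, so v does too; thus the boundary between the two copies of v is a 1→0 transition. There is exactly one such transition, at position 2p+k, so |v| = 2p+k and |vv| = 4p+2k ≠ 4p+k since k ≥ 1. So xy^2z ∉ L.
This is a contradiction; hence L is not regular.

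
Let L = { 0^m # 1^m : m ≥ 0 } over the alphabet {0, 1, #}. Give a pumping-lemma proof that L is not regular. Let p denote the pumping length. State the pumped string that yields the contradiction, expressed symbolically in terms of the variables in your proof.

Suppose for contradiction that L is regular, and let p be the pumping length.
Take w = 0^p # 1^p ∈ L with |w| = 2p+1 ≥ p.
By the pumping lemma, w = xyz with |xy| ≤ p and |y| > 0.
Because |xy| ≤ p and w begins with p copies of 0, we have y = 0^k with 1 ≤ k ≤ p.
Pump with i = 2: xy^2z = 0^{p+k} # 1^p, which would require p+k = p. But k ≥ 1, so xy^2z ∉ L.
Contradiction. Therefore L is not regular.

0^{p+k} # 1^p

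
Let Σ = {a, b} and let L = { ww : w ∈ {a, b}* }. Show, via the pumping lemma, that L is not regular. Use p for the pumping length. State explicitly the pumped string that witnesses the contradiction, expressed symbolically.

Assume L is regular. Let p be the pumping length given by the pumping lemma.
Take w = a^p b^p a^p b^p = uu where u = a^pb^p; then w ∈ L and |w| = 4p ≥ p.
The pumping lemma gives a decomposition w = xyz where |xy| ≤ p and y is nonempty.
Because |xy| ≤ p and w begins with p copies of a, we have y = a^k with 1 ≤ k ≤ p.
Pump with i = 2: xy^2z = a^{p+k} b^p a^p b^p, of length 4p+k. Suppose this equals vv. The string starts with a and ends with b, so v does too; thus the boundary between the two copies of v is a b→a transition. There is exactly one such transition, at position 2p+k, so |v| = 2p+k and |vv| = 4p+2k ≠ 4p+k since k ≥ 1. So xy^2z ∉ L.
This contradicts the pumping lemma, so L is not regular.

a^{p+k} b^p a^p b^p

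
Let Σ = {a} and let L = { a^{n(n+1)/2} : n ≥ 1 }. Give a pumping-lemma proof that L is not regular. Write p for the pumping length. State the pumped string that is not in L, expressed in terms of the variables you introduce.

Suppose for contradiction that L is regular, and let p be the pumping length.
Take w = a^{p(p+1)/2} ∈ L with |w| = p(p+1)/2 ≥ p.
By the pumping lemma, w = xyz with |xy| ≤ p and |y| ≥ 1.
Then y = a^k for some k with 1 ≤ k ≤ p.
Pump with i = 2: xy^2z = a^{p(p+1)/2+k}. Since 1 ≤ k ≤ p, p(p+1)/2 < p(p+1)/2+k ≤ p(p+1)/2+p < (p+1)(p+2)/2, so p(p+1)/2+k is strictly between consecutive triangular numbers. So xy^2z ∉ L.
This contradicts the pumping lemma, so L is not regular.

a^{p(p+1)/2+k}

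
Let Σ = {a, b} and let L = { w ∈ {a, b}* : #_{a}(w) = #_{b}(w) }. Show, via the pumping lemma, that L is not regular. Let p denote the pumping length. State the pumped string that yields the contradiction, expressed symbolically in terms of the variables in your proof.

a^{p+k} b^p

Suppose for contradiction that L is regular, and let p be the pumping length.
Choose w = a^p b^p ∈ L with |w| = 2p ≥ p.
By the pumping lemma, w = xyz with |xy| ≤ p and y is nonempty.
Since the first p symbols of w are all a's and |xy| ≤ p, y lies entirely in the leading a-block: y = a^k for some k with 1 ≤ k ≤ p.
Pump with i = 2: xy^2z = a^{p+k} b^p has p+k occurrences of a but only p of b. Since k ≥ 1 the counts differ, so xy^2z ∉ L.
This contradicts the pumping lemma, so L is not regular.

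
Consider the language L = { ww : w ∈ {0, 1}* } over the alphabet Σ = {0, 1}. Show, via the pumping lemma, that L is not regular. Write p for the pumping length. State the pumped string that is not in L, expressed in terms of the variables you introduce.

Suppose for contradiction that L is regular, and let p be the pumping length.
Take w = 0^p 1^p 0^p 1^p = uu where u = 0^p1^p; then w ∈ L and |w| = 4p ≥ p.
Write w = xyz as guaranteed by the lemma, with |xy| ≤ p and |y| ≥ 1.
Since the first p symbols of w are all 0's and |xy| ≤ p, y lies entirely in the leading 0-block: y = 0^k for some k with 1 ≤ k ≤ p.
Pump with i = 2: xy^2z = 0^{p+k} 1^p 0^p 1^p, of length 4p+k. Suppose this equals vv. The string starts with 0 and ends with 1, so v does too; thus the boundary between the two copies of v is a 1→0 transition. There is exactly one such transition, at position 2p+k, so |v| = 2p+k and |vv| = 4p+2k ≠ 4p+k since k ≥ 1. So xy^2z ∉ L.
Contradiction. Therefore L is not regular.

0^{p+k} 1^p 0^p 1^p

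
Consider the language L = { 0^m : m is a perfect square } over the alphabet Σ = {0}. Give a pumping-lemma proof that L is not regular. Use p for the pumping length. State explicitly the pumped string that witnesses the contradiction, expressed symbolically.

Assume L is regular; let p be its pumping constant.
Take w = 0^{p²} ∈ L with |w| = p² ≥ p.
By the pumping lemma, w = xyz with |xy| ≤ p and |y| > 0.
Then y = 0^k for some k with 1 ≤ k ≤ p.
Pump with i = 2: xy^2z = 0^{p²+k}. Since 1 ≤ k ≤ p, p² < p²+k ≤ p²+p < (p+1)², so p²+k lies strictly between consecutive squares and is not a perfect square. So xy^2z ∉ L.
This is a contradiction; hence L is not regular.

0^{p²+k}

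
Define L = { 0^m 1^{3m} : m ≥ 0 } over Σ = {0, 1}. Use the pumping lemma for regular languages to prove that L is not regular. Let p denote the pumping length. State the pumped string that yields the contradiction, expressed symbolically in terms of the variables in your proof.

Assume L is regular; let p be its pumping constant.
Choose w = 0^p 1^{3p}, which is in L with |w| = 4p ≥ p.
Write w = xyz as guaranteed by the lemma, with |xy| ≤ p and |y| ≥ 1.
Because |xy| ≤ p and w begins with p copies of 0, we have y = 0^k with 1 ≤ k ≤ p.
Pump with i = 2: xy^2z = 0^{p+k} 1^{3p}. For this to lie in L we would need 3p = 3(p+k), which forces k = 0. But k ≥ 1, so xy^2z ∉ L.
This contradicts the pumping lemma, so L is not regular.

0^{p+k} 1^{3p}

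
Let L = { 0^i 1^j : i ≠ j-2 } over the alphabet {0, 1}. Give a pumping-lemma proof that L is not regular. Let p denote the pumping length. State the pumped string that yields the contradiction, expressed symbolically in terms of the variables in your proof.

Suppose for contradiction that L is regular, and let p be the pumping length.
Choose w = 0^p 1^{p+p!+2}. Since p ≠ (p+p!+2)-2 = p+p!, w ∈ L; and |w| ≥ p.
By the pumping lemma, w = xyz with |xy| ≤ p and y is nonempty.
The first p characters of w are 0's, so xy (and hence y) consists only of 0's. Write y = 0^k, 1 ≤ k ≤ p.
Since 1 ≤ k ≤ p, k divides p!; set t = 1 + p!/k. Then xy^t z has p + (p!/k)·k = p + p! copies of 0. Now the 0-count is p+p! and (1-count)-2 = (p+p!+2)-2 = p+p!, so i ≠ j-2 fails. So xy^t z = 0^{p+p!} 1^{p+p!+2} ∉ L.
This contradicts the pumping lemma, so L is not regular.

0^{p+p!} 1^{p+p!+2}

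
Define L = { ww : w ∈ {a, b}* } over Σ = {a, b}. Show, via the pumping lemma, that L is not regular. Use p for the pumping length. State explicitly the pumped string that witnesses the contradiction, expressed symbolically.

a^{p+k} b^p a^p b^p

Assume L is regular; let p be its pumping constant.
Take w = a^p b^p a^p b^p = uu where u = a^pb^p; then w ∈ L and |w| = 4p ≥ p.
The pumping lemma gives a decomposition w = xyz where |xy| ≤ p and |y| ≥ 1.
The first p characters of w are a's, so xy (and hence y) consists only of a's. Write y = a^k, 1 ≤ k ≤ p.
Pump with i = 2: xy^2z = a^{p+k} b^p a^p b^p, of length 4p+k. Suppose this equals vv. The string starts with a and ends with b, so v does too; thus the boundary between the two copies of v is a b→a transition. There is exactly one such transition, at position 2p+k, so |v| = 2p+k and |vv| = 4p+2k ≠ 4p+k since k ≥ 1. So xy^2z ∉ L.
This is a contradiction; hence L is not regular.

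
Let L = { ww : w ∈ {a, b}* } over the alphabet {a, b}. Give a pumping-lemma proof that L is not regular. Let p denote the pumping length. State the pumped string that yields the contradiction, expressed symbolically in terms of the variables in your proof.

Suppose for contradiction that L is regular, and let p be the pumping length.
Take w = a^p b^p a^p b^p = uu where u = a^pb^p; then w ∈ L and |w| = 4p ≥ p.
The pumping lemma gives a decomposition w = xyz where |xy| ≤ p and |y| ≥ 1.
Since the first p symbols of w are all a's and |xy| ≤ p, y lies entirely in the leading a-block: y = a^k for some k with 1 ≤ k ≤ p.
Pump with i = 2: xy^2z = a^{p+k} b^p a^p b^p, of length 4p+k. Suppose this equals vv. The string starts with a and ends with b, so v does too; thus the boundary between the two copies of v is a b→a transition. There is exactly one such transition, at position 2p+k, so |v| = 2p+k and |vv| = 4p+2k ≠ 4p+k since k ≥ 1. So xy^2z ∉ L.
This contradicts the pumping lemma, so L is not regular.

a^{p+k} b^p a^p b^p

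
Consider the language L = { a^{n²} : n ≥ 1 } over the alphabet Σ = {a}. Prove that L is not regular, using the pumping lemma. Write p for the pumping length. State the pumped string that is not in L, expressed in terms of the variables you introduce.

a^{p²+k}

Assume L is regular. Let p be the pumping length given by the pumping lemma.
Take w = a^{p²} ∈ L with |w| = p² ≥ p.
Write w = xyz as guaranteed by the lemma, with |xy| ≤ p and |y| > 0.
Then y = a^k for some k with 1 ≤ k ≤ p.
Pump with i = 2: xy^2z = a^{p²+k}. Since 1 ≤ k ≤ p, p² < p²+k ≤ p²+p < (p+1)², so p²+k lies strictly between consecutive squares and is not a perfect square. So xy^2z ∉ L.
This is a contradiction; hence L is not regular.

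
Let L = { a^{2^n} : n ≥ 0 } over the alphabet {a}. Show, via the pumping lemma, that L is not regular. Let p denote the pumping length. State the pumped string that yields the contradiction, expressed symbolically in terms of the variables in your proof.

Assume L is regular; let p be its pumping constant.
Take w = a^{2^p} ∈ L with |w| = 2^p ≥ p.
By the pumping lemma, w = xyz with |xy| ≤ p and |y| > 0.
Then y = a^k for some k with 1 ≤ k ≤ p.
Pump with i = 2: xy^2z = a^{2^p+k}. Since 1 ≤ k ≤ p < 2^p, we have 2^p < 2^p+k < 2^{p+1}, so 2^p+k is not a power of 2. So xy^2z ∉ L.
This contradicts the pumping lemma, so L is not regular.

a^{2^p+k}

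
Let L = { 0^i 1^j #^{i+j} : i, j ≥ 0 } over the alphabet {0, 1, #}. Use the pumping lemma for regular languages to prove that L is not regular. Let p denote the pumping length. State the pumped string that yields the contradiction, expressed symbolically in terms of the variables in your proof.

0^{p+k} 1^p #^{2p}

Assume L is regular. Let p be the pumping length given by the pumping lemma.
Take w = 0^p 1^p #^{2p} ∈ L (with i=j=p, i+j=2p), |w| = 4p ≥ p.
The pumping lemma gives a decomposition w = xyz where |xy| ≤ p and |y| > 0.
The first p characters of w are 0's, so xy (and hence y) consists only of 0's. Write y = 0^k, 1 ≤ k ≤ p.
Consider xy^2z = 0^{p+k} 1^p #^{2p}. Now the 0- and 1-counts sum to 2p+k, but the #-count is 2p ≠ 2p+k. So xy^2z ∉ L.
This is a contradiction; hence L is not regular.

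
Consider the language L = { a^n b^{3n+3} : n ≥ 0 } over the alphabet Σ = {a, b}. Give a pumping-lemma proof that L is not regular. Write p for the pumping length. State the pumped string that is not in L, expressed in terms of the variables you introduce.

Assume L is regular. Let p be the pumping length given by the pumping lemma.
Choose w = a^p b^{3p+3}, which is in L with |w| = 4p+3 ≥ p.
By the pumping lemma, w = xyz with |xy| ≤ p and |y| > 0.
The first p characters of w are a's, so xy (and hence y) consists only of a's. Write y = a^k, 1 ≤ k ≤ p.
Pump with i = 2: xy^2z = a^{p+k} b^{3p+3}. For this to lie in L we would need 3p+3 = 3(p+k)+3, which forces k = 0. But k ≥ 1, so xy^2z ∉ L.
This contradicts the pumping lemma, so L is not regular.

a^{p+k} b^{3p+3}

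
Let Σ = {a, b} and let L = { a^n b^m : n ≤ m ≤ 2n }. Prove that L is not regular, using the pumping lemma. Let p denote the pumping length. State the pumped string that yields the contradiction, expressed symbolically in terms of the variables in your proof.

a^{p+k} b^p

Assume L is regular; let p be its pumping constant.
Take w = a^p b^p ∈ L (since p ≤ p ≤ 2p), with |w| = 2p ≥ p.
The pumping lemma gives a decomposition w = xyz where |xy| ≤ p and |y| ≥ 1.
Since the first p symbols of w are all a's and |xy| ≤ p, y lies entirely in the leading a-block: y = a^k for some k with 1 ≤ k ≤ p.
Pump with i = 2: xy^2z = a^{p+k} b^p. Now n = p+k > p = m, so the condition n ≤ m fails. Thus xy^2z ∉ L.
Contradiction. Therefore L is not regular.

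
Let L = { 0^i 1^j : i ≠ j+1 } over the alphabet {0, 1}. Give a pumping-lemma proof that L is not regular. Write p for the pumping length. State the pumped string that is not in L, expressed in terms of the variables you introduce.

0^{p+p!} 1^{p+p!-1}

Suppose for contradiction that L is regular, and let p be the pumping length.
Choose w = 0^p 1^{p+p!-1}. Since p ≠ (p+p!-1)+1 = p+p!, w ∈ L; and |w| ≥ p.
By the pumping lemma, w = xyz with |xy| ≤ p and |y| ≥ 1.
The first p characters of w are 0's, so xy (and hence y) consists only of 0's. Write y = 0^k, 1 ≤ k ≤ p.
Since 1 ≤ k ≤ p, k divides p!; set t = 1 + p!/k. Then xy^t z has p + (p!/k)·k = p + p! copies of 0. Now the 0-count is p+p! and (1-count)+1 = (p+p!-1)+1 = p+p!, so i ≠ j+1 fails. So xy^t z = 0^{p+p!} 1^{p+p!-1} ∉ L.
This is a contradiction; hence L is not regular.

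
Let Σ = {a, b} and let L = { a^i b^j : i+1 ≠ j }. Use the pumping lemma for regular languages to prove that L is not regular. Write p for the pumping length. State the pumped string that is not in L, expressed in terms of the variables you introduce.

a^{p+p!} b^{p+p!+1}

Suppose for contradiction that L is regular, and let p be the pumping length.
Choose w = a^p b^{p+p!+1}. Since p ≠ (p+p!+1)-1 = p+p!, w ∈ L; and |w| ≥ p.
Write w = xyz as guaranteed by the lemma, with |xy| ≤ p and |y| > 0.
Because |xy| ≤ p and w begins with p copies of a, we have y = a^k with 1 ≤ k ≤ p.
Since 1 ≤ k ≤ p, k divides p!; set t = 1 + p!/k. Then xy^t z has p + (p!/k)·k = p + p! copies of a. Now the a-count is p+p! and (b-count)-1 = (p+p!+1)-1 = p+p!, so i+1 ≠ j fails. So xy^t z = a^{p+p!} b^{p+p!+1} ∉ L.
Contradiction. Therefore L is not regular.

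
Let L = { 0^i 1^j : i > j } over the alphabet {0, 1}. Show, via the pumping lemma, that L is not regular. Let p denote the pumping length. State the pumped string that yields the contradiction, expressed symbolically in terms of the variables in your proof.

Assume L is regular. Let p be the pumping length given by the pumping lemma.
Choose w = 0^{p+1} 1^p ∈ L, with |w| = 2p+1 ≥ p.
The pumping lemma gives a decomposition w = xyz where |xy| ≤ p and |y| > 0.
Since the first p symbols of w are all 0's and |xy| ≤ p, y lies entirely in the leading 0-block: y = 0^k for some k with 1 ≤ k ≤ p.
Consider xy^0z = xz = 0^{p+1-k} 1^p. Since k ≥ 1, the 0-count p+1-k is at most p, so i > j fails; thus xz ∉ L.
This contradicts the pumping lemma, so L is not regular.

0^{p+1-k} 1^p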